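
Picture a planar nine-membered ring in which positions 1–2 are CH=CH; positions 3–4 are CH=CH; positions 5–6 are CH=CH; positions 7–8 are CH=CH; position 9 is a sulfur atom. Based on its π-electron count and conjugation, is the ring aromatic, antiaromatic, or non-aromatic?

Check conjugation: every atom in a ring double bond is sp² and brings one electron to the p orbital; the sulfur donates one lone pair from its p orbital — every position has a p orbital, so the cyclic π system is continuous.
Tallying contributions gives 4 × 2 = 8 from the double-bond units + 2 from the S atom = 10.
10 = 4(2) + 2, which satisfies Hückel's 4n+2 rule.

Aromatic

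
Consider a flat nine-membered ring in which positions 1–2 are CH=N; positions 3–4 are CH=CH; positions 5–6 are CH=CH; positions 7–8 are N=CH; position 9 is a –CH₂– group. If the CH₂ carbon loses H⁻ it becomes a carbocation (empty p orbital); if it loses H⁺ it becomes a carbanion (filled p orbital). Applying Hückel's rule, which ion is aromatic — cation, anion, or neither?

The anion

In either ion the ring is fully conjugated: every atom, including the new sp² carbon, supplies a p orbital.
Cation: 4 × 2 + 0 = 8 π electrons → 4(2), antiaromatic.
Anion: 4 × 2 + 2 = 10 π electrons → 4(2)+2, aromatic.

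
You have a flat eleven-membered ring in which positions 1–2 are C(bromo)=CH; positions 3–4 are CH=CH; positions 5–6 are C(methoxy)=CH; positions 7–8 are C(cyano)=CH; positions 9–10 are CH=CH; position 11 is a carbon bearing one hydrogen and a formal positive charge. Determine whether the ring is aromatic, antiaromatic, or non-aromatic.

Aromatic

The p orbitals form a continuous loop: each doubly-bonded ring atom is sp² with one p-orbital electron; the carbocation has an empty p orbital. The ring is fully conjugated.
π-electron count: 5 × 2 = 10 from the double-bond units + 0 from the CH(+) atom = 10.
10 = 4(2) + 2, which satisfies Hückel's 4n+2 rule.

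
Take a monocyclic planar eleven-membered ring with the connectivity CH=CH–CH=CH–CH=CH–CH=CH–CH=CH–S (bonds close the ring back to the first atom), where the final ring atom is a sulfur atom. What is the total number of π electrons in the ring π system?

Check conjugation: each doubly-bonded ring atom is sp² with one p-orbital electron; the sulfur donates one lone pair from its p orbital — every position has a p orbital, so the cyclic π system is continuous.
Adding the contributions, 5 × 2 = 10 from the double-bond units + 2 from the S atom = 12.

12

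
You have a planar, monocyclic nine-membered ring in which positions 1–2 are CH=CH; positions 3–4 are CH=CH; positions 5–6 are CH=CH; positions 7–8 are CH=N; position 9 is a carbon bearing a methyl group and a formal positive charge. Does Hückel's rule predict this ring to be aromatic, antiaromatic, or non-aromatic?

Antiaromatic

Check conjugation: every atom in a ring double bond is sp² and brings one electron to the p orbital; each sp² =N– keeps its lone pair in-plane and puts one electron into the π system; the carbocation has an empty p orbital — every position has a p orbital, so the cyclic π system is continuous.
Counting π electrons: 4 × 2 = 8 from the double-bond units + 0 from the C(methyl)(+) atom = 8.
8 is a 4n count (n = 2), so the planar conjugated ring is antiaromatic.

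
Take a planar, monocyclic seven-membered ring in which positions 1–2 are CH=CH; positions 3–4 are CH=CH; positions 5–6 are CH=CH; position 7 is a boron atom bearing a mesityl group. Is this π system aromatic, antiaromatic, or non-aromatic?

Aromatic

Check conjugation: each doubly-bonded ring atom is sp² with one p-orbital electron; the boron has an empty p orbital — every position has a p orbital, so the cyclic π system is continuous.
Tallying contributions gives 3 × 2 = 6 from the double-bond units + 0 from the B(mesityl) atom = 6.
6 = 4(1) + 2, which satisfies Hückel's 4n+2 rule.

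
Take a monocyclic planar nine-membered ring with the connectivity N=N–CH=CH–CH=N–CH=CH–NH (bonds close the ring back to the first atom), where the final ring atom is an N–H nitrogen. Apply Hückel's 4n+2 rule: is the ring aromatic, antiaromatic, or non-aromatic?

Every ring atom contributes a p orbital perpendicular to the ring (the double-bond atoms are sp², each contributing one p electron; the doubly-bonded nitrogens are pyridine-type — their lone pairs lie in the ring plane, leaving one electron in the p orbital; the pyrrole-type nitrogen donates its lone pair from the p orbital), so the π system is cyclic and fully conjugated.
Counting π electrons: 4 × 2 = 8 from the double-bond units + 2 from the NH atom = 10.
10 = 4(2) + 2, which satisfies Hückel's 4n+2 rule.

Aromatic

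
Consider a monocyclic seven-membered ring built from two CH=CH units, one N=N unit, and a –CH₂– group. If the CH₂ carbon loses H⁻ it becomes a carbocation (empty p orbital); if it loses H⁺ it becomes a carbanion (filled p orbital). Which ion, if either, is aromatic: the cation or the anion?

In either ion the ring is fully conjugated: every atom, including the new sp² carbon, supplies a p orbital.
Cation: 3 × 2 + 0 = 6 π electrons → 4(1)+2, aromatic.
Anion: 3 × 2 + 2 = 8 π electrons → 4(2), antiaromatic.

The cation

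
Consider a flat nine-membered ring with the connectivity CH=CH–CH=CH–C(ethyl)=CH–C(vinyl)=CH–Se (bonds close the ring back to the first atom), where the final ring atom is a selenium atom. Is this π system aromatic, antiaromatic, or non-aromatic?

Check conjugation: the double-bond atoms are sp², each contributing one p electron; the selenium donates one lone pair from its p orbital — every position has a p orbital, so the cyclic π system is continuous.
π-electron count: 4 × 2 = 8 from the double-bond units + 2 from the Se atom = 10.
10 = 4(2) + 2, which satisfies Hückel's 4n+2 rule.

Aromatic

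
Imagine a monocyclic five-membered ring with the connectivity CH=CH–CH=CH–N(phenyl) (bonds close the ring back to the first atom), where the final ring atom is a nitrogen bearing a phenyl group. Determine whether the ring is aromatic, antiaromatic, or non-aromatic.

Aromatic

All ring atoms are sp² and supply a p orbital to the ring (every atom in a ring double bond is sp² and brings one electron to the p orbital; the pyrrole-type nitrogen donates its lone pair from the p orbital); the conjugation is uninterrupted.
Tallying contributions gives 2 × 2 = 4 from the double-bond units + 2 from the N(phenyl) atom = 6.
That gives a 4n+2 count (6, n = 1).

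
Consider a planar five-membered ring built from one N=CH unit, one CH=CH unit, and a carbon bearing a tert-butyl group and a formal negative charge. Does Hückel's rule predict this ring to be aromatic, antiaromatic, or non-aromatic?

Aromatic

Every ring atom contributes a p orbital perpendicular to the ring (every atom in a ring double bond is sp² and brings one electron to the p orbital; the doubly-bonded nitrogens are pyridine-type — their lone pairs lie in the ring plane, leaving one electron in the p orbital; the carbanion's lone pair occupies the p orbital), so the π system is cyclic and fully conjugated.
π-electron count: 2 × 2 = 4 from the double-bond units + 2 from the C(tert-butyl)(-) atom = 6.
That gives a 4n+2 count (6, n = 1).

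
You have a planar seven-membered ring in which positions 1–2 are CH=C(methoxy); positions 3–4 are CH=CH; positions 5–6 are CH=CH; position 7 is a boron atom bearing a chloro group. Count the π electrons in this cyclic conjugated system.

All ring atoms are sp² and supply a p orbital to the ring (each doubly-bonded ring atom is sp² with one p-orbital electron; the boron has an empty p orbital); the conjugation is uninterrupted.
Tallying contributions gives 3 × 2 = 6 from the double-bond units + 0 from the B(chloro) atom = 6.

6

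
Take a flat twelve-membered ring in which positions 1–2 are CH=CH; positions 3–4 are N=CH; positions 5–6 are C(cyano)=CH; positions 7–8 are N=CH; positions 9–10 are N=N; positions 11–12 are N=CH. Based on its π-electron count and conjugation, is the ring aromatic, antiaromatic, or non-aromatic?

The p orbitals form a continuous loop: each doubly-bonded ring atom is sp² with one p-orbital electron; the doubly-bonded nitrogens are pyridine-type — their lone pairs lie in the ring plane, leaving one electron in the p orbital. The ring is fully conjugated.
Adding the contributions, 6 × 2 = 12 from the 6 double-bond units.
12 = 4(3); a planar, fully conjugated 4n system is antiaromatic.

Antiaromatic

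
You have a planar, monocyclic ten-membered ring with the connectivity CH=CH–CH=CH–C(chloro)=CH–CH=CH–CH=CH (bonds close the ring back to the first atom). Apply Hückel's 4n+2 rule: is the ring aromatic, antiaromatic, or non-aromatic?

Aromatic

All ring atoms are sp² and supply a p orbital to the ring (the double-bond atoms are sp², each contributing one p electron); the conjugation is uninterrupted.
Counting π electrons: 5 × 2 = 10 from the 5 double-bond units.
That gives a 4n+2 count (10, n = 2).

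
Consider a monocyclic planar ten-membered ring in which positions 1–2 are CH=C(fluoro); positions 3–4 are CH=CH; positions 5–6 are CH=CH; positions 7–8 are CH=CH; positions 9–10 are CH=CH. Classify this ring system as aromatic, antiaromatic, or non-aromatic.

All ring atoms are sp² and supply a p orbital to the ring (every atom in a ring double bond is sp² and brings one electron to the p orbital); the conjugation is uninterrupted.
Tallying contributions gives 5 × 2 = 10 from the 5 double-bond units.
That gives a 4n+2 count (10, n = 2).

Aromatic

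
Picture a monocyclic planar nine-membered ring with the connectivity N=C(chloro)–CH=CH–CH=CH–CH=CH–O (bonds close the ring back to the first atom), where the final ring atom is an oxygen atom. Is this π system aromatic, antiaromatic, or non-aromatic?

Aromatic

The p orbitals form a continuous loop: each doubly-bonded ring atom is sp² with one p-orbital electron; the doubly-bonded nitrogens are pyridine-type — their lone pairs lie in the ring plane, leaving one electron in the p orbital; the oxygen donates one lone pair from its p orbital. The ring is fully conjugated.
Adding the contributions, 4 × 2 = 8 from the double-bond units + 2 from the O atom = 10.
That gives a 4n+2 count (10, n = 2).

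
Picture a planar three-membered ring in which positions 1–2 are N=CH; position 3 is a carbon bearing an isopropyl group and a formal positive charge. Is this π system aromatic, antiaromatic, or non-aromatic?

Aromatic

The p orbitals form a continuous loop: every atom in a ring double bond is sp² and brings one electron to the p orbital; each =N– nitrogen is pyridine-type (lone pair in the sp² plane, one electron in the p orbital); the carbocation has an empty p orbital. The ring is fully conjugated.
Tallying contributions gives 1 × 2 = 2 from the double-bond unit + 0 from the C(isopropyl)(+) atom = 2.
That gives a 4n+2 count (2, n = 0).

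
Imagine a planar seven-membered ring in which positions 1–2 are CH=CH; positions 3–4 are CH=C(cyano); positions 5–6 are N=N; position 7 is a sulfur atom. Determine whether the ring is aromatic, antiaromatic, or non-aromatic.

Check conjugation: every atom in a ring double bond is sp² and brings one electron to the p orbital; each =N– nitrogen is pyridine-type (lone pair in the sp² plane, one electron in the p orbital); the sulfur donates one lone pair from its p orbital — every position has a p orbital, so the cyclic π system is continuous.
Adding the contributions, 3 × 2 = 6 from the double-bond units + 2 from the S atom = 8.
With 8 = 4·2 π electrons, Hückel's rule classifies the planar ring as antiaromatic.

Antiaromatic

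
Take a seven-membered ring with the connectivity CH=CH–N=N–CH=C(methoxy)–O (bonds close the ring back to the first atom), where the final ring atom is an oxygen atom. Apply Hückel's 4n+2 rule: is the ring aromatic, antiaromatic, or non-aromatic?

Antiaromatic

Check conjugation: the double-bond atoms are sp², each contributing one p electron; each sp² =N– keeps its lone pair in-plane and puts one electron into the π system; the oxygen donates one lone pair from its p orbital — every position has a p orbital, so the cyclic π system is continuous.
Tallying contributions gives 3 × 2 = 6 from the double-bond units + 2 from the O atom = 8.
8 is a 4n count (n = 2), so the planar conjugated ring is antiaromatic.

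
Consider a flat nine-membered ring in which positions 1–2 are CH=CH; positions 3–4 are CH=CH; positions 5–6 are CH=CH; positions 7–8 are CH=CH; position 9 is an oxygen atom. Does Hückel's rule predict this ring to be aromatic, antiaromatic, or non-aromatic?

Aromatic

Every ring atom contributes a p orbital perpendicular to the ring (the double-bond atoms are sp², each contributing one p electron; the oxygen donates one lone pair from its p orbital), so the π system is cyclic and fully conjugated.
Counting π electrons: 4 × 2 = 8 from the double-bond units + 2 from the O atom = 10.
With 10 π electrons (n = 2), the Hückel 4n+2 condition holds.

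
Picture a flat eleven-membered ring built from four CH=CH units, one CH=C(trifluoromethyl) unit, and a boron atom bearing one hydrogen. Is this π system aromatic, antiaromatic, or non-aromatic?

Aromatic

Check conjugation: each doubly-bonded ring atom is sp² with one p-orbital electron; the boron has an empty p orbital — every position has a p orbital, so the cyclic π system is continuous.
Tallying contributions gives 5 × 2 = 10 from the double-bond units + 0 from the BH atom = 10.
With 10 π electrons (n = 2), the Hückel 4n+2 condition holds.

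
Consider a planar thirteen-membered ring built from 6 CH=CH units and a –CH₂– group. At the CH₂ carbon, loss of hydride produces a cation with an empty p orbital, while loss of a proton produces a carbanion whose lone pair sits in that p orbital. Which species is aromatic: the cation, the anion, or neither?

Once that carbon is sp², every ring atom has a p orbital and both ions are fully conjugated.
Cation: 6 × 2 + 0 = 12 π electrons → 4(3), antiaromatic.
Anion: 6 × 2 + 2 = 14 π electrons → 4(3)+2, aromatic.

The anion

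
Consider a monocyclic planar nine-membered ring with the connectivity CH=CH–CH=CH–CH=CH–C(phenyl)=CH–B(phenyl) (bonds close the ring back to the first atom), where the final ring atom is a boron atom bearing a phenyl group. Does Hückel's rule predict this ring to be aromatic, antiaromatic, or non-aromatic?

Antiaromatic

Check conjugation: each doubly-bonded ring atom is sp² with one p-orbital electron; the boron has an empty p orbital — every position has a p orbital, so the cyclic π system is continuous.
Counting π electrons: 4 × 2 = 8 from the double-bond units + 0 from the B(phenyl) atom = 8.
With 8 = 4·2 π electrons, Hückel's rule classifies the planar ring as antiaromatic.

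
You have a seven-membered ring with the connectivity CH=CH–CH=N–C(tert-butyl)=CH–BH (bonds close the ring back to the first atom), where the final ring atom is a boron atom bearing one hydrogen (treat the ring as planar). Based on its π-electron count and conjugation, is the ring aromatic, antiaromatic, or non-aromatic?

The p orbitals form a continuous loop: every atom in a ring double bond is sp² and brings one electron to the p orbital; the doubly-bonded nitrogens are pyridine-type — their lone pairs lie in the ring plane, leaving one electron in the p orbital; the boron has an empty p orbital. The ring is fully conjugated.
Counting π electrons: 3 × 2 = 6 from the double-bond units + 0 from the BH atom = 6.
6 = 4(1) + 2, which satisfies Hückel's 4n+2 rule.

Aromatic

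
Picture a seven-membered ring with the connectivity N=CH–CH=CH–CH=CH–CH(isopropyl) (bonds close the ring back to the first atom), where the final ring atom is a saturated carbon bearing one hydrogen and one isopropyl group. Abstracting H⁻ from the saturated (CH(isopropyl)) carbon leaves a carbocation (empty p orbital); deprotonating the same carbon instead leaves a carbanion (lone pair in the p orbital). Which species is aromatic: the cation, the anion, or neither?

In both ions every ring atom is sp² and contributes a p orbital, so both rings are fully conjugated.
Cation: 3 × 2 + 0 = 6 π electrons → 4(1)+2, aromatic.
Anion: 3 × 2 + 2 = 8 π electrons → 4(2), antiaromatic.

The cation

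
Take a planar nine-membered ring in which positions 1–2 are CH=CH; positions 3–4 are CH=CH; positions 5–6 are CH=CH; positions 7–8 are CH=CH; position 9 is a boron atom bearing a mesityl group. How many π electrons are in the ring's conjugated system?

8

Every ring atom contributes a p orbital perpendicular to the ring (every atom in a ring double bond is sp² and brings one electron to the p orbital; the boron has an empty p orbital), so the π system is cyclic and fully conjugated.
Counting π electrons: 4 × 2 = 8 from the double-bond units + 0 from the B(mesityl) atom = 8.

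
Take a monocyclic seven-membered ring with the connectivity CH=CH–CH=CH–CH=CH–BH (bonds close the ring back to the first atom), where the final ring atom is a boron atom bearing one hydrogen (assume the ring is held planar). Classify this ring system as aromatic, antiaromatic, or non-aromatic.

The p orbitals form a continuous loop: every atom in a ring double bond is sp² and brings one electron to the p orbital; the boron has an empty p orbital. The ring is fully conjugated.
π-electron count: 3 × 2 = 6 from the double-bond units + 0 from the BH atom = 6.
6 = 4(1) + 2, which satisfies Hückel's 4n+2 rule.

Aromatic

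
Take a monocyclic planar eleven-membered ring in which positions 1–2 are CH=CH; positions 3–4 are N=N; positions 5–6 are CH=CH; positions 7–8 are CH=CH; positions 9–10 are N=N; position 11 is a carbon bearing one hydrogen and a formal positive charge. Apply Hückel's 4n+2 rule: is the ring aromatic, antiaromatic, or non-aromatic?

All ring atoms are sp² and supply a p orbital to the ring (every atom in a ring double bond is sp² and brings one electron to the p orbital; each =N– nitrogen is pyridine-type (lone pair in the sp² plane, one electron in the p orbital); the carbocation has an empty p orbital); the conjugation is uninterrupted.
Tallying contributions gives 5 × 2 = 10 from the double-bond units + 0 from the CH(+) atom = 10.
10 = 4(2) + 2, which satisfies Hückel's 4n+2 rule.

Aromatic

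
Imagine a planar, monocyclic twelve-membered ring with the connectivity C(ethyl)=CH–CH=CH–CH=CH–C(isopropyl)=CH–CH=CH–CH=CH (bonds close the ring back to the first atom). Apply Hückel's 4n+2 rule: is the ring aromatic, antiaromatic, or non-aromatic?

Antiaromatic

Check conjugation: the double-bond atoms are sp², each contributing one p electron — every position has a p orbital, so the cyclic π system is continuous.
π-electron count: 6 × 2 = 12 from the 6 double-bond units.
12 is a 4n count (n = 3), so the planar conjugated ring is antiaromatic.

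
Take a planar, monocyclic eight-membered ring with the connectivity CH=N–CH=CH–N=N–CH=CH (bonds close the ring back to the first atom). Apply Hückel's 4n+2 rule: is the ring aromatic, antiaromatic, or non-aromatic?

Check conjugation: each doubly-bonded ring atom is sp² with one p-orbital electron; the doubly-bonded nitrogens are pyridine-type — their lone pairs lie in the ring plane, leaving one electron in the p orbital — every position has a p orbital, so the cyclic π system is continuous.
Counting π electrons: 4 × 2 = 8 from the 4 double-bond units.
With 8 = 4·2 π electrons, Hückel's rule classifies the planar ring as antiaromatic.

Antiaromatic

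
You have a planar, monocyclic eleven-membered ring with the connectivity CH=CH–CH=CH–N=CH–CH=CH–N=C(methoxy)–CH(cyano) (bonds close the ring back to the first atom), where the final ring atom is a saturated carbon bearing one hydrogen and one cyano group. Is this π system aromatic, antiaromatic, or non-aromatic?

Non-aromatic

Because that saturated carbon is sp³ and has no p orbital in the ring π system at the CH(cyano) position, the π system cannot extend all the way around the ring.
Without a continuous loop of overlapping p orbitals the Hückel electron count never comes into play.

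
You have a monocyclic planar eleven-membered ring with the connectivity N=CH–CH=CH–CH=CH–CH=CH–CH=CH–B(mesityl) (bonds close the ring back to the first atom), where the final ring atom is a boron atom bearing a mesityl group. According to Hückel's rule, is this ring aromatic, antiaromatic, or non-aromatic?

Aromatic

The p orbitals form a continuous loop: the double-bond atoms are sp², each contributing one p electron; the doubly-bonded nitrogens are pyridine-type — their lone pairs lie in the ring plane, leaving one electron in the p orbital; the boron has an empty p orbital. The ring is fully conjugated.
Tallying contributions gives 5 × 2 = 10 from the double-bond units + 0 from the B(mesityl) atom = 10.
10 = 4(2) + 2, which satisfies Hückel's 4n+2 rule.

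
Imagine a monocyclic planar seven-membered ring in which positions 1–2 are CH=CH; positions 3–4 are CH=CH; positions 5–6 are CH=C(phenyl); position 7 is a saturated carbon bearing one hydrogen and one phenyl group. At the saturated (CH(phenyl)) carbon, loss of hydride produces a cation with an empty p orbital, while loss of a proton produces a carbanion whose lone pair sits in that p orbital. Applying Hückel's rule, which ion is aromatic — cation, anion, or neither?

The cation

Once that carbon is sp², every ring atom has a p orbital and both ions are fully conjugated.
Cation: 3 × 2 + 0 = 6 π electrons → 4(1)+2, aromatic.
Anion: 3 × 2 + 2 = 8 π electrons → 4(2), antiaromatic.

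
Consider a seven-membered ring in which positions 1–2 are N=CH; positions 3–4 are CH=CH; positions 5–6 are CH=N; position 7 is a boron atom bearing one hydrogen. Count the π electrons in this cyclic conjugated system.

All ring atoms are sp² and supply a p orbital to the ring (every atom in a ring double bond is sp² and brings one electron to the p orbital; each sp² =N– keeps its lone pair in-plane and puts one electron into the π system; the boron has an empty p orbital); the conjugation is uninterrupted.
Adding the contributions, 3 × 2 = 6 from the double-bond units + 0 from the BH atom = 6.

6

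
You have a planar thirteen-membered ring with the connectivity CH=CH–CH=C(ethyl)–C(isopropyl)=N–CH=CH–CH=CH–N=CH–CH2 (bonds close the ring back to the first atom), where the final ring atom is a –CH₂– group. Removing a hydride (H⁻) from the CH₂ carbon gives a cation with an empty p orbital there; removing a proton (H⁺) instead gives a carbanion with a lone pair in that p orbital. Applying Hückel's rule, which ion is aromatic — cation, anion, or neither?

The anion

In both ions every ring atom is sp² and contributes a p orbital, so both rings are fully conjugated.
Cation: 6 × 2 + 0 = 12 π electrons → 4(3), antiaromatic.
Anion: 6 × 2 + 2 = 14 π electrons → 4(3)+2, aromatic.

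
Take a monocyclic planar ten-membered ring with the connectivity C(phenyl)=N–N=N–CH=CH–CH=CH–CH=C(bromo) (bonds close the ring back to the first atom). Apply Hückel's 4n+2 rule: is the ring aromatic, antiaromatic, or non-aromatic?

Aromatic

Check conjugation: every atom in a ring double bond is sp² and brings one electron to the p orbital; each =N– nitrogen is pyridine-type (lone pair in the sp² plane, one electron in the p orbital) — every position has a p orbital, so the cyclic π system is continuous.
Counting π electrons: 5 × 2 = 10 from the 5 double-bond units.
Since 10 = 4·2 + 2, the ring meets the 4n+2 criterion.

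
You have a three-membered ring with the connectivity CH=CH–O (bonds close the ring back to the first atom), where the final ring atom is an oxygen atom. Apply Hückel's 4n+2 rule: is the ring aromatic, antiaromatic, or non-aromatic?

Antiaromatic

Check conjugation: the double-bond atoms are sp², each contributing one p electron; the oxygen donates one lone pair from its p orbital — every position has a p orbital, so the cyclic π system is continuous.
Counting π electrons: 1 × 2 = 2 from the double-bond unit + 2 from the O atom = 4.
4 is a 4n count (n = 1), so the planar conjugated ring is antiaromatic.
This is oxirene.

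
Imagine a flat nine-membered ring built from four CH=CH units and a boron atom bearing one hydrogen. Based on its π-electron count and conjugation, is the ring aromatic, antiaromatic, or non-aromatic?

All ring atoms are sp² and supply a p orbital to the ring (every atom in a ring double bond is sp² and brings one electron to the p orbital; the boron has an empty p orbital); the conjugation is uninterrupted.
Counting π electrons: 4 × 2 = 8 from the double-bond units + 0 from the BH atom = 8.
8 = 4(2); a planar, fully conjugated 4n system is antiaromatic.

Antiaromatic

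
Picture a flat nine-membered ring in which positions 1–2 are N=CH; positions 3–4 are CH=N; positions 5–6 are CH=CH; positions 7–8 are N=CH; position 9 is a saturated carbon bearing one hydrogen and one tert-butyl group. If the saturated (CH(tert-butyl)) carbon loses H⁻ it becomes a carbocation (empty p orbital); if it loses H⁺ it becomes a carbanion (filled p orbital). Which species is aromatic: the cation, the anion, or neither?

In both ions every ring atom is sp² and contributes a p orbital, so both rings are fully conjugated.
Cation: 4 × 2 + 0 = 8 π electrons → 4(2), antiaromatic.
Anion: 4 × 2 + 2 = 10 π electrons → 4(2)+2, aromatic.

The anion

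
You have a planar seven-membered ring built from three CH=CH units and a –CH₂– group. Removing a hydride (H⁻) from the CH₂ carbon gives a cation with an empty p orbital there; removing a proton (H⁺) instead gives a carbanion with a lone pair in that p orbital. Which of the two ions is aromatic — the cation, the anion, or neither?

The cation

Both ions have a continuous loop of p orbitals — each ring atom is sp².
Cation: 3 × 2 + 0 = 6 π electrons → 4(1)+2, aromatic.
Anion: 3 × 2 + 2 = 8 π electrons → 4(2), antiaromatic.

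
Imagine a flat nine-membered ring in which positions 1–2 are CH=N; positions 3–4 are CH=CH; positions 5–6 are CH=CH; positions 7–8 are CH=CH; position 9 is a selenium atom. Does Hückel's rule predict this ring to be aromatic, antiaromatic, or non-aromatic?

Aromatic

All ring atoms are sp² and supply a p orbital to the ring (each doubly-bonded ring atom is sp² with one p-orbital electron; each sp² =N– keeps its lone pair in-plane and puts one electron into the π system; the selenium donates one lone pair from its p orbital); the conjugation is uninterrupted.
Adding the contributions, 4 × 2 = 8 from the double-bond units + 2 from the Se atom = 10.
With 10 π electrons (n = 2), the Hückel 4n+2 condition holds.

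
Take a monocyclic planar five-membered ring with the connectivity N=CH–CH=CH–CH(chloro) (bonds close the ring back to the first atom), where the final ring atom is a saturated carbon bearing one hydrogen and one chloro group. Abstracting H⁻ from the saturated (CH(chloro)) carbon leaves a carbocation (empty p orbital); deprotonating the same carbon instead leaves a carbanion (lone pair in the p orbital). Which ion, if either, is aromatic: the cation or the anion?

In both ions every ring atom is sp² and contributes a p orbital, so both rings are fully conjugated.
Cation: 2 × 2 + 0 = 4 π electrons → 4(1), antiaromatic.
Anion: 2 × 2 + 2 = 6 π electrons → 4(1)+2, aromatic.

The anion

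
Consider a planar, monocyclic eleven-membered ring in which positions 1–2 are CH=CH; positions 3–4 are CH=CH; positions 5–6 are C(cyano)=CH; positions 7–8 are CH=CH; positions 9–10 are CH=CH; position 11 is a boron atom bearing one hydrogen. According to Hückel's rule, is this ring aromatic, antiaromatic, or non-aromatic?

The p orbitals form a continuous loop: the double-bond atoms are sp², each contributing one p electron; the boron has an empty p orbital. The ring is fully conjugated.
Adding the contributions, 5 × 2 = 10 from the double-bond units + 0 from the BH atom = 10.
With 10 π electrons (n = 2), the Hückel 4n+2 condition holds.

Aromatic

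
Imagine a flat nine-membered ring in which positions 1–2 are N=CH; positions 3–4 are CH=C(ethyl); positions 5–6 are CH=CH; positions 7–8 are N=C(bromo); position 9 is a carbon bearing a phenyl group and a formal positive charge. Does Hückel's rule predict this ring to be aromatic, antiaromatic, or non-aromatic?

Check conjugation: each doubly-bonded ring atom is sp² with one p-orbital electron; each =N– nitrogen is pyridine-type (lone pair in the sp² plane, one electron in the p orbital); the carbocation has an empty p orbital — every position has a p orbital, so the cyclic π system is continuous.
π-electron count: 4 × 2 = 8 from the double-bond units + 0 from the C(phenyl)(+) atom = 8.
8 is a 4n count (n = 2), so the planar conjugated ring is antiaromatic.

Antiaromatic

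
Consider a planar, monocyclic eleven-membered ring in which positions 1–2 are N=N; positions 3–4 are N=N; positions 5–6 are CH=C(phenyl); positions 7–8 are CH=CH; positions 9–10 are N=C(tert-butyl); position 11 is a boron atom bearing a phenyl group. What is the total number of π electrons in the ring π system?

Every ring atom contributes a p orbital perpendicular to the ring (the double-bond atoms are sp², each contributing one p electron; the doubly-bonded nitrogens are pyridine-type — their lone pairs lie in the ring plane, leaving one electron in the p orbital; the boron has an empty p orbital), so the π system is cyclic and fully conjugated.
Tallying contributions gives 5 × 2 = 10 from the double-bond units + 0 from the B(phenyl) atom = 10.

10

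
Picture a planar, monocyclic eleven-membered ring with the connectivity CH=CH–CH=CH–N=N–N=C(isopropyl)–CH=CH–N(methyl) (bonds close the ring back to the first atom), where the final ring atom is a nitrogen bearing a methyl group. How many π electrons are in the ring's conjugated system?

12

All ring atoms are sp² and supply a p orbital to the ring (each doubly-bonded ring atom is sp² with one p-orbital electron; each =N– nitrogen is pyridine-type (lone pair in the sp² plane, one electron in the p orbital); the pyrrole-type nitrogen donates its lone pair from the p orbital); the conjugation is uninterrupted.
Counting π electrons: 5 × 2 = 10 from the double-bond units + 2 from the N(methyl) atom = 12.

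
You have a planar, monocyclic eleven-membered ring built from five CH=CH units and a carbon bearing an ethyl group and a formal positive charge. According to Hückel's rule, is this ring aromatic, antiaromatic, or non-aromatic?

Aromatic

Every ring atom contributes a p orbital perpendicular to the ring (every atom in a ring double bond is sp² and brings one electron to the p orbital; the carbocation has an empty p orbital), so the π system is cyclic and fully conjugated.
Adding the contributions, 5 × 2 = 10 from the double-bond units + 0 from the C(ethyl)(+) atom = 10.
That gives a 4n+2 count (10, n = 2).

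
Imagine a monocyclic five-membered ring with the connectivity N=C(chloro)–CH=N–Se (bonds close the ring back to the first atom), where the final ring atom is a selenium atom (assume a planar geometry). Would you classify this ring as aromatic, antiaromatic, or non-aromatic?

Check conjugation: every atom in a ring double bond is sp² and brings one electron to the p orbital; each =N– nitrogen is pyridine-type (lone pair in the sp² plane, one electron in the p orbital); the selenium donates one lone pair from its p orbital — every position has a p orbital, so the cyclic π system is continuous.
Adding the contributions, 2 × 2 = 4 from the double-bond units + 2 from the Se atom = 6.
Since 6 = 4·1 + 2, the ring meets the 4n+2 criterion.

Aromatic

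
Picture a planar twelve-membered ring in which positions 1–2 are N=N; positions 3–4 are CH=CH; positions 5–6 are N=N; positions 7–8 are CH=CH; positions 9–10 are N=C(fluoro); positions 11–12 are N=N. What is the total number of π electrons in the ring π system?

12

All ring atoms are sp² and supply a p orbital to the ring (every atom in a ring double bond is sp² and brings one electron to the p orbital; each =N– nitrogen is pyridine-type (lone pair in the sp² plane, one electron in the p orbital)); the conjugation is uninterrupted.
π-electron count: 6 × 2 = 12 from the 6 double-bond units.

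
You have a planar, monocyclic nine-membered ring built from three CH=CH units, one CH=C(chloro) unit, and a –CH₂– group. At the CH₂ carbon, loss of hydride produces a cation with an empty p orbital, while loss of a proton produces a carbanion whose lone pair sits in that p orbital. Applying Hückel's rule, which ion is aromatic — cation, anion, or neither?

Both ions have a continuous loop of p orbitals — each ring atom is sp².
Cation: 4 × 2 + 0 = 8 π electrons → 4(2), antiaromatic.
Anion: 4 × 2 + 2 = 10 π electrons → 4(2)+2, aromatic.

The anion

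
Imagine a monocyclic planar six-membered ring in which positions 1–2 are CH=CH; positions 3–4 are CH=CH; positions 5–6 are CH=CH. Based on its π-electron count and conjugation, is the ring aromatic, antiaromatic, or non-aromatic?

The p orbitals form a continuous loop: the double-bond atoms are sp², each contributing one p electron. The ring is fully conjugated.
Adding the contributions, 3 × 2 = 6 from the 3 double-bond units.
Since 6 = 4·1 + 2, the ring meets the 4n+2 criterion.

Aromatic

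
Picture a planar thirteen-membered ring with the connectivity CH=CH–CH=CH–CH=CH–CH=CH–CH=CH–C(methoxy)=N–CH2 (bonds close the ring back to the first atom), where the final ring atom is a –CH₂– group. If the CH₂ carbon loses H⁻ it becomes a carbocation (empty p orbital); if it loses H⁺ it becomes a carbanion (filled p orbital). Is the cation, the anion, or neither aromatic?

Once that carbon is sp², every ring atom has a p orbital and both ions are fully conjugated.
Cation: 6 × 2 + 0 = 12 π electrons → 4(3), antiaromatic.
Anion: 6 × 2 + 2 = 14 π electrons → 4(3)+2, aromatic.

The anion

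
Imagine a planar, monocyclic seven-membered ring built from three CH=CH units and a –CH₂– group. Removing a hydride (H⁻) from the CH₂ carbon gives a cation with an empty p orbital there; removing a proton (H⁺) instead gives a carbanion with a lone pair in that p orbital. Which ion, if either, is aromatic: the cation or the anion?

The cation

Both ions have a continuous loop of p orbitals — each ring atom is sp².
Cation: 3 × 2 + 0 = 6 π electrons → 4(1)+2, aromatic.
Anion: 3 × 2 + 2 = 8 π electrons → 4(2), antiaromatic.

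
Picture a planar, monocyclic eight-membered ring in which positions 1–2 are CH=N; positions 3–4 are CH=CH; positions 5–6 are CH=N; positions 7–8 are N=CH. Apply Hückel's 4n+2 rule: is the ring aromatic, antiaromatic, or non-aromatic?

Check conjugation: each doubly-bonded ring atom is sp² with one p-orbital electron; each =N– nitrogen is pyridine-type (lone pair in the sp² plane, one electron in the p orbital) — every position has a p orbital, so the cyclic π system is continuous.
Adding the contributions, 4 × 2 = 8 from the 4 double-bond units.
With 8 = 4·2 π electrons, Hückel's rule classifies the planar ring as antiaromatic.

Antiaromatic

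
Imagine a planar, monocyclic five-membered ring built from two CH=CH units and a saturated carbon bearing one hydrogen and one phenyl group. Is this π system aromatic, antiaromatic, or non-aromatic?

The CH(phenyl) carbon is saturated: that saturated carbon is sp³ and has no p orbital in the ring π system. Conjugation is not continuous around the ring.
Without a continuous loop of overlapping p orbitals the Hückel electron count never comes into play.

Non-aromatic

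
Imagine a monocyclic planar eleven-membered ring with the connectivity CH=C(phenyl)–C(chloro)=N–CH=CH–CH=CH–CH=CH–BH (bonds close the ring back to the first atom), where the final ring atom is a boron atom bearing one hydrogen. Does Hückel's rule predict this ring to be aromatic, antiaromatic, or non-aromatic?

Check conjugation: each doubly-bonded ring atom is sp² with one p-orbital electron; the doubly-bonded nitrogens are pyridine-type — their lone pairs lie in the ring plane, leaving one electron in the p orbital; the boron has an empty p orbital — every position has a p orbital, so the cyclic π system is continuous.
π-electron count: 5 × 2 = 10 from the double-bond units + 0 from the BH atom = 10.
That gives a 4n+2 count (10, n = 2).

Aromatic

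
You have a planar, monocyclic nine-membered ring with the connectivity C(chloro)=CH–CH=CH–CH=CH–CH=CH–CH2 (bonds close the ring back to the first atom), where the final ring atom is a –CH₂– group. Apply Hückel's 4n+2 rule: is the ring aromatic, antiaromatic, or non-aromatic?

The CH2 carbon is saturated: the tetrahedral CH₂ carbon is sp³ and has no p orbital in the ring π system. Conjugation is not continuous around the ring.
Hückel's rule only applies to fully conjugated rings, so this one is simply non-aromatic.

Non-aromatic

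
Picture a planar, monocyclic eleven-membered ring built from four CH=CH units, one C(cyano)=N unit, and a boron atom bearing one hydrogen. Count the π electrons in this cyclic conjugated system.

The p orbitals form a continuous loop: the double-bond atoms are sp², each contributing one p electron; each =N– nitrogen is pyridine-type (lone pair in the sp² plane, one electron in the p orbital); the boron has an empty p orbital. The ring is fully conjugated.
Adding the contributions, 5 × 2 = 10 from the double-bond units + 0 from the BH atom = 10.

10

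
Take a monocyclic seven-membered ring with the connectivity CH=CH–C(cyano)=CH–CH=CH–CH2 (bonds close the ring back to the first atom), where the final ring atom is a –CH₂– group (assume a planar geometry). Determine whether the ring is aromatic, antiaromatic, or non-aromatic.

The CH2 carbon is saturated: the tetrahedral CH₂ carbon is sp³ and has no p orbital in the ring π system. Conjugation is not continuous around the ring.
Broken conjugation rules out both aromaticity and antiaromaticity.

Non-aromatic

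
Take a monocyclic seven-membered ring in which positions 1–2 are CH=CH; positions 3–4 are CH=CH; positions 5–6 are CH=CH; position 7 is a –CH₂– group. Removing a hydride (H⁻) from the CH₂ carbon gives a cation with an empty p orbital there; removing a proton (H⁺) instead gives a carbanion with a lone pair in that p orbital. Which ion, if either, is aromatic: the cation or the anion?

Both ions have a continuous loop of p orbitals — each ring atom is sp².
Cation: 3 × 2 + 0 = 6 π electrons → 4(1)+2, aromatic.
Anion: 3 × 2 + 2 = 8 π electrons → 4(2), antiaromatic.

The cation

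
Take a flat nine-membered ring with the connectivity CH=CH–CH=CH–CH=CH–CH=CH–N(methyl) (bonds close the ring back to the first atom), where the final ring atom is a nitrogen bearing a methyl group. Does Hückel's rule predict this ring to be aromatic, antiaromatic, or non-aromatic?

The p orbitals form a continuous loop: every atom in a ring double bond is sp² and brings one electron to the p orbital; the pyrrole-type nitrogen donates its lone pair from the p orbital. The ring is fully conjugated.
Adding the contributions, 4 × 2 = 8 from the double-bond units + 2 from the N(methyl) atom = 10.
With 10 π electrons (n = 2), the Hückel 4n+2 condition holds.

Aromatic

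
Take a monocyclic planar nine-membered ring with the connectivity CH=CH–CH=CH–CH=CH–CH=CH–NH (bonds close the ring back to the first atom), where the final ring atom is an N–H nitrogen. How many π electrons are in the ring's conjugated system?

The p orbitals form a continuous loop: each doubly-bonded ring atom is sp² with one p-orbital electron; the pyrrole-type nitrogen donates its lone pair from the p orbital. The ring is fully conjugated.
Tallying contributions gives 4 × 2 = 8 from the double-bond units + 2 from the NH atom = 10.

10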